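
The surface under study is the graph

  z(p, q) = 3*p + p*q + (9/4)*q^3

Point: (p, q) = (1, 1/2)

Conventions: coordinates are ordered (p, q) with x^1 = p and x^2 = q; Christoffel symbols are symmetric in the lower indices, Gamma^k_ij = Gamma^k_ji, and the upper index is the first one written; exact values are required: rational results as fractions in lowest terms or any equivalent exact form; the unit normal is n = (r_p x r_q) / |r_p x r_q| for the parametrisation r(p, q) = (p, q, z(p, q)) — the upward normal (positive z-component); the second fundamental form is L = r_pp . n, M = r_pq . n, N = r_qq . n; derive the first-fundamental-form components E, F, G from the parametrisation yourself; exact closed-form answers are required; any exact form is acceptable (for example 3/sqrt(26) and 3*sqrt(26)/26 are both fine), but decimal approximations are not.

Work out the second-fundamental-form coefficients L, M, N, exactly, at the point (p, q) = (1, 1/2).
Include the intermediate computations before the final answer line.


z_p = 7/2, z_q = 43/16, z_pp = 0, z_pq = 1, z_qq = 27/4
E = 53/4, F = 301/32, G = 2105/256; answer radicand W^2 = 5241/256
unnormalised second-form numerators: l = 0, m = 1, n = 27/4; L = l/sqrt(5241/256), and similarly M = m/sqrt(W^2), N = n/sqrt(W^2)

Answer: L = 0, M = 16*sqrt(5241)/5241, N = 36*sqrt(5241)/1747


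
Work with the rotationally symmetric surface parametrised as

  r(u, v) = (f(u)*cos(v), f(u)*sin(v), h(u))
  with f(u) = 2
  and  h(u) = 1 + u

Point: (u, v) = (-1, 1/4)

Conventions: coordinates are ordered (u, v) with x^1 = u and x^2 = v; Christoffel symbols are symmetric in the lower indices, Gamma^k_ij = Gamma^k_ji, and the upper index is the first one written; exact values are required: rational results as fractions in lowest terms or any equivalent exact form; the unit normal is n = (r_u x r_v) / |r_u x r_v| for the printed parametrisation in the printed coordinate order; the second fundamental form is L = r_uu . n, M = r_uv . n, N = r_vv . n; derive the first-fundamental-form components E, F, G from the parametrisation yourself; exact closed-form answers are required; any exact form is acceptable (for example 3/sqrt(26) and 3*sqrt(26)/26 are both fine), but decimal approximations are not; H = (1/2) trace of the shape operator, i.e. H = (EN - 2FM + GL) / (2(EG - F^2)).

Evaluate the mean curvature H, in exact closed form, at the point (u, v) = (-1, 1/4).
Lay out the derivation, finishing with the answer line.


f = 2, f' = 0, f'' = 0, h' = 1, h'' = 0
E = 1, F = 0, G = 4; answer radicand W^2 = 1
unnormalised second-form numerators: l = 0, m = 0, n = 2; L = l/sqrt(1), and similarly M = m/sqrt(W^2), N = n/sqrt(W^2)
H = (E*n - 2*F*m + G*l) / (2*(EG - F^2)*sqrt(W^2)); E*n - 2*F*m + G*l = 2, EG - F^2 = 4, so H = (1/4)/sqrt(1)

Answer: H = 1/4


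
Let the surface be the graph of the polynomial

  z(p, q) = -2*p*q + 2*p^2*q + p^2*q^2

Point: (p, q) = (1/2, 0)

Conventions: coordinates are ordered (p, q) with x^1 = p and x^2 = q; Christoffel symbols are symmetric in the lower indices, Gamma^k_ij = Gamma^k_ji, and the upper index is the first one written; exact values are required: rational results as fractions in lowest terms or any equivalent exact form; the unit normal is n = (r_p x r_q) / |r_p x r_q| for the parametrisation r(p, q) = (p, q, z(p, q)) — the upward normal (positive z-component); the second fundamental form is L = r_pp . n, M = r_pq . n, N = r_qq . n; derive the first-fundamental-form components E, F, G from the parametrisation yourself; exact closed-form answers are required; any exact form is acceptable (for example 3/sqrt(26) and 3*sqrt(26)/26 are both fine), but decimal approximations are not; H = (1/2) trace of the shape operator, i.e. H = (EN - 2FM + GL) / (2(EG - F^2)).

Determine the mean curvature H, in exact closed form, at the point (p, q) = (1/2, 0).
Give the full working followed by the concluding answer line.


z_p = 0, z_q = -1/2, z_pp = 0, z_pq = 0, z_qq = 1/2
E = 1, F = 0, G = 5/4; answer radicand W^2 = 5/4
unnormalised second-form numerators: l = 0, m = 0, n = 1/2; L = l/sqrt(5/4), and similarly M = m/sqrt(W^2), N = n/sqrt(W^2)
H = (E*n - 2*F*m + G*l) / (2*(EG - F^2)*sqrt(W^2)); E*n - 2*F*m + G*l = 1/2, EG - F^2 = 5/4, so H = (1/5)/sqrt(5/4)

Answer: H = 2*sqrt(5)/25


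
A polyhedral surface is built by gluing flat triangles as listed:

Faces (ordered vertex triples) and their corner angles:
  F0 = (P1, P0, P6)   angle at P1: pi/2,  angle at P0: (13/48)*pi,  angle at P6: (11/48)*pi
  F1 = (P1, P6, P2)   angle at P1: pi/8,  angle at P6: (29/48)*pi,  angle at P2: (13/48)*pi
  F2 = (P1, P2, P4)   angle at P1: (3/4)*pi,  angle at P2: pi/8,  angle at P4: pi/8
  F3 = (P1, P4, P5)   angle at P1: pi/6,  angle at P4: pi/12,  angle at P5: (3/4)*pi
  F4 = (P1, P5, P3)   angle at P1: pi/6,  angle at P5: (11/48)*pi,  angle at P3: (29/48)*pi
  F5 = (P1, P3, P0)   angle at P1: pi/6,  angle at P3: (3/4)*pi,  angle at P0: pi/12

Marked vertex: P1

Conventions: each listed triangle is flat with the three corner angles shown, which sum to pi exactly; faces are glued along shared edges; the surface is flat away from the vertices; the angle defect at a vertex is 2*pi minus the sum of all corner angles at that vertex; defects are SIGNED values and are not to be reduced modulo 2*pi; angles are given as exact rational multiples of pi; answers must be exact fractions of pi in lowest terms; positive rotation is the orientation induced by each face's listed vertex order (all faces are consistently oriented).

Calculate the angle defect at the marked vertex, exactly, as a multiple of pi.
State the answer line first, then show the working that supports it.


Answer: defect(P1) = pi/8

Sum of corner angles at P1: (15/8)*pi
defect = 2*pi - (15/8)*pi


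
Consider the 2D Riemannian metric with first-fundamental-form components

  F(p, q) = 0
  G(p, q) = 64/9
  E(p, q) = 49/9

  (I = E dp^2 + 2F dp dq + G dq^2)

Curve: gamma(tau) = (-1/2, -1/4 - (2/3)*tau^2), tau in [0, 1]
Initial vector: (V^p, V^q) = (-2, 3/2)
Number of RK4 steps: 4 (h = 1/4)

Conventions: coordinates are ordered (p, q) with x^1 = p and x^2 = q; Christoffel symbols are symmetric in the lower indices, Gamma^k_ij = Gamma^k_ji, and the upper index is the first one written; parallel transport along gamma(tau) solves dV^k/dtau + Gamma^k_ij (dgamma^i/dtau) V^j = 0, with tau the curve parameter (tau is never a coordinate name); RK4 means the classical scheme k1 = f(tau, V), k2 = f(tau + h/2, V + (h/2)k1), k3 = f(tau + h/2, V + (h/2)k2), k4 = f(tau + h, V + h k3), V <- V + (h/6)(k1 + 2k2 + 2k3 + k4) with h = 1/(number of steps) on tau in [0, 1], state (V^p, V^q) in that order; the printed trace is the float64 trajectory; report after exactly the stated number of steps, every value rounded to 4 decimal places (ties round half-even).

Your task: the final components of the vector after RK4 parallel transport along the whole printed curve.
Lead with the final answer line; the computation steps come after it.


Answer: V^p = -2.0000, V^q = 1.5000

gamma'(tau) = (0, -(4/3)*tau); f(tau, V)^k = -Gamma^k_ij(gamma(tau)) gamma'^i(tau) V^j; h = 1/4; intermediate values shown to 6 dp
curve data and Christoffel symbols at the stage parameters:
  tau = 0.000000: gamma = (-0.500000, -0.250000), gamma' = (0.000000, 0.000000); Gamma_ppp = 0.000000, Gamma_ppq = 0.000000, Gamma_pqq = 0.000000, Gamma_qpp = 0.000000, Gamma_qpq = 0.000000, Gamma_qqq = 0.000000
  tau = 0.125000: gamma = (-0.500000, -0.260417), gamma' = (0.000000, -0.166667); Gamma_ppp = 0.000000, Gamma_ppq = 0.000000, Gamma_pqq = 0.000000, Gamma_qpp = 0.000000, Gamma_qpq = 0.000000, Gamma_qqq = 0.000000
  tau = 0.250000: gamma = (-0.500000, -0.291667), gamma' = (0.000000, -0.333333); Gamma_ppp = 0.000000, Gamma_ppq = 0.000000, Gamma_pqq = 0.000000, Gamma_qpp = 0.000000, Gamma_qpq = 0.000000, Gamma_qqq = 0.000000
  tau = 0.375000: gamma = (-0.500000, -0.343750), gamma' = (0.000000, -0.500000); Gamma_ppp = 0.000000, Gamma_ppq = 0.000000, Gamma_pqq = 0.000000, Gamma_qpp = 0.000000, Gamma_qpq = 0.000000, Gamma_qqq = 0.000000
  tau = 0.500000: gamma = (-0.500000, -0.416667), gamma' = (0.000000, -0.666667); Gamma_ppp = 0.000000, Gamma_ppq = 0.000000, Gamma_pqq = 0.000000, Gamma_qpp = 0.000000, Gamma_qpq = 0.000000, Gamma_qqq = 0.000000
  tau = 0.625000: gamma = (-0.500000, -0.510417), gamma' = (0.000000, -0.833333); Gamma_ppp = 0.000000, Gamma_ppq = 0.000000, Gamma_pqq = 0.000000, Gamma_qpp = 0.000000, Gamma_qpq = 0.000000, Gamma_qqq = 0.000000
  tau = 0.750000: gamma = (-0.500000, -0.625000), gamma' = (0.000000, -1.000000); Gamma_ppp = 0.000000, Gamma_ppq = 0.000000, Gamma_pqq = 0.000000, Gamma_qpp = 0.000000, Gamma_qpq = 0.000000, Gamma_qqq = 0.000000
  tau = 0.875000: gamma = (-0.500000, -0.760417), gamma' = (0.000000, -1.166667); Gamma_ppp = 0.000000, Gamma_ppq = 0.000000, Gamma_pqq = 0.000000, Gamma_qpp = 0.000000, Gamma_qpq = 0.000000, Gamma_qqq = 0.000000
  tau = 1.000000: gamma = (-0.500000, -0.916667), gamma' = (0.000000, -1.333333); Gamma_ppp = 0.000000, Gamma_ppq = 0.000000, Gamma_pqq = 0.000000, Gamma_qpp = 0.000000, Gamma_qpq = 0.000000, Gamma_qqq = 0.000000
step 0: V^p = -2.0000, V^q = 1.5000
step 1: k1 = (0.000000, 0.000000), k2 = (0.000000, 0.000000), k3 = (0.000000, 0.000000), k4 = (0.000000, 0.000000); V <- V + (h/6)(k1 + 2k2 + 2k3 + k4): V^p = -2.0000, V^q = 1.5000
step 2: k1 = (0.000000, 0.000000), k2 = (0.000000, 0.000000), k3 = (0.000000, 0.000000), k4 = (0.000000, 0.000000); V <- V + (h/6)(k1 + 2k2 + 2k3 + k4): V^p = -2.0000, V^q = 1.5000
step 3: k1 = (0.000000, 0.000000), k2 = (0.000000, 0.000000), k3 = (0.000000, 0.000000), k4 = (0.000000, 0.000000); V <- V + (h/6)(k1 + 2k2 + 2k3 + k4): V^p = -2.0000, V^q = 1.5000
step 4: k1 = (0.000000, 0.000000), k2 = (0.000000, 0.000000), k3 = (0.000000, 0.000000), k4 = (0.000000, 0.000000); V <- V + (h/6)(k1 + 2k2 + 2k3 + k4): V^p = -2.0000, V^q = 1.5000


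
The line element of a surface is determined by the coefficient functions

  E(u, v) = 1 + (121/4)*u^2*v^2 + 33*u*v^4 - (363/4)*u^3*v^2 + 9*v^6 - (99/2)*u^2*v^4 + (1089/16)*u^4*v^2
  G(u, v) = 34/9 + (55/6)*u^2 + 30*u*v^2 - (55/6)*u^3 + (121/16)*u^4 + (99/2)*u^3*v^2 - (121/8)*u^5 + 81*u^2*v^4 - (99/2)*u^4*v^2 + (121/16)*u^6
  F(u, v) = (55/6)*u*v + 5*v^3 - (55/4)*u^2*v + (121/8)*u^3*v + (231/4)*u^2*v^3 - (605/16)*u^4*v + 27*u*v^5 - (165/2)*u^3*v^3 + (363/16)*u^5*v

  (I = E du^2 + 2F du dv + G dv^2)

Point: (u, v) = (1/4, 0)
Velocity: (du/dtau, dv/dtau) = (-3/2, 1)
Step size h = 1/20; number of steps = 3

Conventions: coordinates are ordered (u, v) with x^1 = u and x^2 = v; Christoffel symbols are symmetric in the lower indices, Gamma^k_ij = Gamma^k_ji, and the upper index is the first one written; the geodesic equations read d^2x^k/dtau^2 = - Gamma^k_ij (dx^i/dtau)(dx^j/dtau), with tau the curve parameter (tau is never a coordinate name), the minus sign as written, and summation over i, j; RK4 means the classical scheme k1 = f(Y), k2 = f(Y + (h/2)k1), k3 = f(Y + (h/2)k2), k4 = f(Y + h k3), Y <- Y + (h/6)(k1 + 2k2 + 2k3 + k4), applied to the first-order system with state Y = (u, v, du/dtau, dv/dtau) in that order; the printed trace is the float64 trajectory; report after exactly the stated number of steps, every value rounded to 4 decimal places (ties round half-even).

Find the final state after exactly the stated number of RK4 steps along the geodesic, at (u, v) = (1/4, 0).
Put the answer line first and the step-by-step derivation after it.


Answer: u = 0.0251, v = 0.1584, du/dtau = -1.4987, dv/dtau = 1.0762

f(Y) = (du/dtau, dv/dtau, -Gamma^u_ij Y'^i Y'^j, -Gamma^v_ij Y'^i Y'^j) with the Gammas evaluated at the stage position; h = 0.050000; intermediate values shown to 6 dp
step 0: u = 0.2500, v = 0.0000, du/dtau = -1.5000, dv/dtau = 1.0000
step 1:
  k1: at (u, v) = (0.250000, 0.000000), (du/dtau, dv/dtau) = (-1.500000, 1.000000); Gamma_uuu = 0.000000, Gamma_uuv = 0.000000, Gamma_uvv = 0.000000, Gamma_vuu = 0.000000, Gamma_vuv = 0.365303, Gamma_vvv = 0.000000; k1 = (-1.500000, 1.000000, 0.000000, 1.095909)
  k2: at (u, v) = (0.212500, 0.025000), (du/dtau, dv/dtau) = (-1.500000, 1.027398); Gamma_uuu = 0.000242, Gamma_uuv = 0.003885, Gamma_uvv = 0.000463, Gamma_vuu = 0.021372, Gamma_vuv = 0.343805, Gamma_vvv = 0.041001; k2 = (-1.500000, 1.027398, 0.010942, 0.968308)
  k3: at (u, v) = (0.212500, 0.025685), (du/dtau, dv/dtau) = (-1.499726, 1.024208); Gamma_uuu = 0.000255, Gamma_uuv = 0.003993, Gamma_uvv = 0.000489, Gamma_vuu = 0.021957, Gamma_vuv = 0.343930, Gamma_vvv = 0.042124; k3 = (-1.499726, 1.024208, 0.011181, 0.963003)
  k4: at (u, v) = (0.175014, 0.051210), (du/dtau, dv/dtau) = (-1.499441, 1.048150); Gamma_uuu = 0.001220, Gamma_uuv = 0.006690, Gamma_uvv = 0.001471, Gamma_vuu = 0.057769, Gamma_vuv = 0.316746, Gamma_vvv = 0.069666; k4 = (-1.499441, 1.048150, 0.016668, 0.789199)
  Y <- Y + (h/6)(k1 + 2k2 + 2k3 + k4): u = 0.1750, v = 0.0513, du/dtau = -1.4995, dv/dtau = 1.0479
step 2:
  k1: at (u, v) = (0.175009, 0.051261), (du/dtau, dv/dtau) = (-1.499492, 1.047898); Gamma_uuu = 0.001223, Gamma_uuv = 0.006697, Gamma_uvv = 0.001474, Gamma_vuu = 0.057828, Gamma_vuv = 0.316760, Gamma_vvv = 0.069734; k1 = (-1.499492, 1.047898, 0.016678, 0.788860)
  k2: at (u, v) = (0.137522, 0.077459), (du/dtau, dv/dtau) = (-1.499075, 1.067619); Gamma_uuu = 0.003029, Gamma_uuv = 0.007920, Gamma_uvv = 0.002321, Gamma_vuu = 0.108713, Gamma_vuv = 0.284246, Gamma_vvv = 0.083292; k2 = (-1.499075, 1.067619, 0.015899, 0.570597)
  k3: at (u, v) = (0.137532, 0.077952), (du/dtau, dv/dtau) = (-1.499095, 1.062163); Gamma_uuu = 0.003069, Gamma_uuv = 0.007982, Gamma_uvv = 0.002351, Gamma_vuu = 0.109395, Gamma_vuv = 0.284549, Gamma_vvv = 0.083825; k3 = (-1.499095, 1.062163, 0.015870, 0.565753)
  k4: at (u, v) = (0.100054, 0.104369), (du/dtau, dv/dtau) = (-1.498699, 1.076185); Gamma_uuu = 0.005384, Gamma_uuv = 0.007582, Gamma_uvv = 0.002519, Gamma_vuu = 0.175377, Gamma_vuv = 0.246980, Gamma_vvv = 0.082058; k4 = (-1.498699, 1.076185, 0.009447, 0.307745)
  Y <- Y + (h/6)(k1 + 2k2 + 2k3 + k4): u = 0.1001, v = 0.1045, du/dtau = -1.4987, dv/dtau = 1.0760
step 3:
  k1: at (u, v) = (0.100055, 0.104458), (du/dtau, dv/dtau) = (-1.498745, 1.075975); Gamma_uuu = 0.005393, Gamma_uuv = 0.007591, Gamma_uvv = 0.002524, Gamma_vuu = 0.175525, Gamma_vuv = 0.247052, Gamma_vvv = 0.082128; k1 = (-1.498745, 1.075975, 0.009447, 0.307446)
  k2: at (u, v) = (0.062586, 0.131358), (du/dtau, dv/dtau) = (-1.498509, 1.083661); Gamma_uuu = 0.007288, Gamma_uuv = 0.005802, Gamma_uvv = 0.001838, Gamma_vuu = 0.257288, Gamma_vuv = 0.204843, Gamma_vvv = 0.064882; k2 = (-1.498509, 1.083661, 0.000321, 0.011339)
  k3: at (u, v) = (0.062592, 0.131550), (du/dtau, dv/dtau) = (-1.498737, 1.076259); Gamma_uuu = 0.007312, Gamma_uuv = 0.005820, Gamma_uvv = 0.001844, Gamma_vuu = 0.257656, Gamma_vuv = 0.205051, Gamma_vvv = 0.064982; k3 = (-1.498737, 1.076259, 0.000212, 0.007487)
  k4: at (u, v) = (0.025118, 0.158271), (du/dtau, dv/dtau) = (-1.498735, 1.076350); Gamma_uuu = 0.006970, Gamma_uuv = 0.003103, Gamma_uvv = 0.000620, Gamma_vuu = 0.354263, Gamma_vuv = 0.157741, Gamma_vvv = 0.031495; k4 = (-1.498735, 1.076350, -0.006361, -0.323313)
  Y <- Y + (h/6)(k1 + 2k2 + 2k3 + k4): u = 0.0251, v = 0.1584, du/dtau = -1.4987, dv/dtau = 1.0762


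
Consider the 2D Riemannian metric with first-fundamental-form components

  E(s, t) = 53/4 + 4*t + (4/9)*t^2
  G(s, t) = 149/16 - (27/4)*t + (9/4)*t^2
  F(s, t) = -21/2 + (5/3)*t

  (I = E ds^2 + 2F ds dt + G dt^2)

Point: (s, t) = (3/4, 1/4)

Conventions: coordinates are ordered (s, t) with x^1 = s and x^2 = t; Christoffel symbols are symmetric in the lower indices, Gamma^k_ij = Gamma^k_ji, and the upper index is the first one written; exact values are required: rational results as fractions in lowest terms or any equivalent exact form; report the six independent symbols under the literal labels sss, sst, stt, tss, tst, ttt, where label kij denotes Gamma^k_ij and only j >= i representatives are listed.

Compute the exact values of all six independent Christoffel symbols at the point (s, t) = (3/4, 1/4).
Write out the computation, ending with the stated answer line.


E = 257/18, F = -121/12, G = 497/64 at the point
E_s = 0, E_t = 38/9, F_s = 0, F_t = 5/3, G_s = 0, G_t = -45/8
EG - F^2 = 10601/1152;  g^inv = (1152/10601) * [[497/64, 121/12], [121/12, 257/18]]
first-kind symbols [ij,l] = (1/2)(d_i g_jl + d_j g_il - d_l g_ij): [ss,s] = E_s/2 = 0, [ss,t] = F_s - E_t/2 = -19/9, [st,s] = E_t/2 = 19/9, [st,t] = G_s/2 = 0, [tt,s] = F_t - G_s/2 = 5/3, [tt,t] = G_t/2 = -45/16
Gamma^s_ij = (G*[ij,s] - F*[ij,t])/(EG - F^2), Gamma^t_ij = (E*[ij,t] - F*[ij,s])/(EG - F^2)

Answer: Gamma_sss = -73568/31803, Gamma_sst = 18886/10601, Gamma_stt = -17760/10601, Gamma_tss = -312512/95409, Gamma_tst = 73568/31803, Gamma_ttt = -26900/10601


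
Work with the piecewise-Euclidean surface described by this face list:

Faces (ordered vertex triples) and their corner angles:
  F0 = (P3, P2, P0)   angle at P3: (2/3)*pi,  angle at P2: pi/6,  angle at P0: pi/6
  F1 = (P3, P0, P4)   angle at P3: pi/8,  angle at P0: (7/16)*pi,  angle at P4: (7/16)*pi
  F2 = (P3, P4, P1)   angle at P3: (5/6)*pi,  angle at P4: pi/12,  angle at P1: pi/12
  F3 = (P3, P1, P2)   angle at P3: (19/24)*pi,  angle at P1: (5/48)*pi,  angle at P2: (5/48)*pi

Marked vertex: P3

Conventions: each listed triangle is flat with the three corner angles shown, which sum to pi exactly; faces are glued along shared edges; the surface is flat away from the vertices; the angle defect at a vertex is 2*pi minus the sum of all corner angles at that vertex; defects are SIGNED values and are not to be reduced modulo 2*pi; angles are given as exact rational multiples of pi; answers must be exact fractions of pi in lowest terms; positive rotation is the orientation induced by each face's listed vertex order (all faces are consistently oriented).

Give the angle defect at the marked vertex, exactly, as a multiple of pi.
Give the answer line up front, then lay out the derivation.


Answer: defect(P3) = (-5/12)*pi

Sum of corner angles at P3: (29/12)*pi
defect = 2*pi - (29/12)*pi


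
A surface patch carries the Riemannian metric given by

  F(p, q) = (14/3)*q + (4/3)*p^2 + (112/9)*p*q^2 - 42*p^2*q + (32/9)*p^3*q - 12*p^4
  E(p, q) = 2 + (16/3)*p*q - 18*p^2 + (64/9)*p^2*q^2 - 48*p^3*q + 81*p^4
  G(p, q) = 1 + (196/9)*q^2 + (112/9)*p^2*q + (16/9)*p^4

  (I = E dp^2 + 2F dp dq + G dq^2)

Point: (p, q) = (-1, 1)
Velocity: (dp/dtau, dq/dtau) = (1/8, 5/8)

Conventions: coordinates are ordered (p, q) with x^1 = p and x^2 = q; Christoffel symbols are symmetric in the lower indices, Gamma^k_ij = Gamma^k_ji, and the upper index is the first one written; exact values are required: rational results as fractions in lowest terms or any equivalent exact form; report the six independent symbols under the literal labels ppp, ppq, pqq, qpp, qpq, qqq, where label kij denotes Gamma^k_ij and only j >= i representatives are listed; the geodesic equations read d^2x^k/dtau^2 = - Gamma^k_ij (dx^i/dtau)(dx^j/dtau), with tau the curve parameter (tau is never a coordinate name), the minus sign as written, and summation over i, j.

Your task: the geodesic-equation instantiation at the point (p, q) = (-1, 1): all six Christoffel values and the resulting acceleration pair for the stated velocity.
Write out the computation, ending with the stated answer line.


E = 1033/9, F = -64, G = 37 at the point
E_p = -3968/9, E_q = 512/9, F_p = 1372/9, F_q = -592/9, G_p = -32, G_q = 56
EG - F^2 = 1357/9;  g^inv = (9/1357) * [[37, 64], [64, 1033/9]]
first-kind symbols [ij,l] = (1/2)(d_i g_jl + d_j g_il - d_l g_ij): [pp,p] = E_p/2 = -1984/9, [pp,q] = F_p - E_q/2 = 124, [pq,p] = E_q/2 = 256/9, [pq,q] = G_p/2 = -16, [qq,p] = F_q - G_p/2 = -448/9, [qq,q] = G_q/2 = 28
Gamma^p_ij = (G*[ij,p] - F*[ij,q])/(EG - F^2), Gamma^q_ij = (E*[ij,q] - F*[ij,p])/(EG - F^2)
Gamma_ppp = -1984/1357, Gamma_ppq = 256/1357, Gamma_pqq = -448/1357, Gamma_qpp = 1116/1357, Gamma_qpq = -144/1357, Gamma_qqq = 252/1357
d^2p/dtau^2 = -(Gamma_ppp*(1/8)^2 + 2*Gamma_ppq*(1/8)*(5/8) + Gamma_pqq*(5/8)^2) = 166/1357
d^2q/dtau^2 = -(Gamma_qpp*(1/8)^2 + 2*Gamma_qpq*(1/8)*(5/8) + Gamma_qqq*(5/8)^2) = -747/10856

Answer: Gamma_ppp = -1984/1357, Gamma_ppq = 256/1357, Gamma_pqq = -448/1357, Gamma_qpp = 1116/1357, Gamma_qpq = -144/1357, Gamma_qqq = 252/1357; accelerations (d^2p/dtau^2, d^2q/dtau^2) = (166/1357, -747/10856)


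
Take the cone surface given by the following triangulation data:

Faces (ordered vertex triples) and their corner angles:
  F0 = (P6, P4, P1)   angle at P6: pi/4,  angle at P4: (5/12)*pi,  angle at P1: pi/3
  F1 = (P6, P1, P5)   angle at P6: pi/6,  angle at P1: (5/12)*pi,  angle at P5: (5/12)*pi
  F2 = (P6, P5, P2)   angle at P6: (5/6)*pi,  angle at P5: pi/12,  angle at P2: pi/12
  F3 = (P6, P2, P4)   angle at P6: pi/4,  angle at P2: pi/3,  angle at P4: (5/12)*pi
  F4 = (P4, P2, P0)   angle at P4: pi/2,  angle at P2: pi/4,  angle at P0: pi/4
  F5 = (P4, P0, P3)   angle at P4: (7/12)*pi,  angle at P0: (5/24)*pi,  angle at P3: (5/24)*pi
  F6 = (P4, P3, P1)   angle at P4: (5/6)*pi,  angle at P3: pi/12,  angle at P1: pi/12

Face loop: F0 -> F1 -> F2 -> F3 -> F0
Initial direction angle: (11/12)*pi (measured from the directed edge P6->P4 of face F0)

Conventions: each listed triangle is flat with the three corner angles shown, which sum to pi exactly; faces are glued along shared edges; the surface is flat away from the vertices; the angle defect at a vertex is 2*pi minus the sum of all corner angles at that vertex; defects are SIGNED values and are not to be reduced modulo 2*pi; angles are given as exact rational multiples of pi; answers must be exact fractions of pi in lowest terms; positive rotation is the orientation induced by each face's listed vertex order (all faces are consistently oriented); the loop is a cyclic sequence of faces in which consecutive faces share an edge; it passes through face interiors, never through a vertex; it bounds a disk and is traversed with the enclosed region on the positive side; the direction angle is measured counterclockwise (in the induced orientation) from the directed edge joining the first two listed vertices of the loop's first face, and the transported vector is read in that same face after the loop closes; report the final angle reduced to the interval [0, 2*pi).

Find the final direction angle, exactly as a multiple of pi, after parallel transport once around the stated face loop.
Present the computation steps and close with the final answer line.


enclosed vertex P6: corner angles sum to (3/2)*pi, defect = 2*pi - (3/2)*pi = pi/2
the final direction is the initial angle plus the enclosed defects, taken mod 2*pi in the induced orientation
final angle = (11/12)*pi + pi/2 = (17/12)*pi (mod 2*pi)

Answer: final direction angle = (17/12)*pi


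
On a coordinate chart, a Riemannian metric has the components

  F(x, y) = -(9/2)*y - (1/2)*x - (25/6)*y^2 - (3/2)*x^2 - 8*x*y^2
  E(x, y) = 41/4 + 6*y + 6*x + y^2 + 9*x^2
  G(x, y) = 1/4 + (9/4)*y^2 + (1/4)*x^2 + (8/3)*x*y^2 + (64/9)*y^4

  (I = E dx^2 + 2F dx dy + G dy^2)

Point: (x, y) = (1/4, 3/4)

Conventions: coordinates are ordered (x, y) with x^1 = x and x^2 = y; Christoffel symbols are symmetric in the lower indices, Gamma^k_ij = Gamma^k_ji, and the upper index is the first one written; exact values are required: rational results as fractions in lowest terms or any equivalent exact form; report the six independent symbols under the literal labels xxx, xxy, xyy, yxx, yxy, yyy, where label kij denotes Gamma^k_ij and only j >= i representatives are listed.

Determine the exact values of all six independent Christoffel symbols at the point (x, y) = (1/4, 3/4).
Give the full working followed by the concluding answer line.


E = 139/8, F = -113/16, G = 133/32 at the point
E_x = 21/2, E_y = 15/2, F_x = -23/4, F_y = -55/4, G_x = 13/8, G_y = 131/8
EG - F^2 = 2859/128;  g^inv = (128/2859) * [[133/32, 113/16], [113/16, 139/8]]
first-kind symbols [ij,l] = (1/2)(d_i g_jl + d_j g_il - d_l g_ij): [xx,x] = E_x/2 = 21/4, [xx,y] = F_x - E_y/2 = -19/2, [xy,x] = E_y/2 = 15/4, [xy,y] = G_x/2 = 13/16, [yy,x] = F_y - G_x/2 = -233/16, [yy,y] = G_y/2 = 131/16
Gamma^x_ij = (G*[ij,x] - F*[ij,y])/(EG - F^2), Gamma^y_ij = (E*[ij,y] - F*[ij,x])/(EG - F^2)

Answer: Gamma_xxx = -5795/2859, Gamma_xxy = 5459/5718, Gamma_xyy = -461/3812, Gamma_yxx = -16382/2859, Gamma_yxy = 5197/2859, Gamma_yyy = 3363/1906


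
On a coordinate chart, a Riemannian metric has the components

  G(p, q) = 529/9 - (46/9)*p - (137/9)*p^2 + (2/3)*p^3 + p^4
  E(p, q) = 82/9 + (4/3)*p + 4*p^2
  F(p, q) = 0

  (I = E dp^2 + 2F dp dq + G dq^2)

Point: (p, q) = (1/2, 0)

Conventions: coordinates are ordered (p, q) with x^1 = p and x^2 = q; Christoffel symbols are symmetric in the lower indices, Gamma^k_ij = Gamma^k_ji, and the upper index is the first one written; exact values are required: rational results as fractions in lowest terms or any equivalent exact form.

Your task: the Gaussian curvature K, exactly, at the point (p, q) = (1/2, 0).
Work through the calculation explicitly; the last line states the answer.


E = 97/9, F = 0, G = 841/16, EG - F^2 = 81577/144 at the point
E_p = 16/3, E_q = 0, F_p = 0, F_q = 0, G_p = -58/3, G_q = 0
E_qq = 0, F_pq = 0, G_pp = -229/9
The intrinsic route: Brioschi's K = (det M1 - det M2)/(EG - F^2)^2.
M1 = [[-E_qq/2 + F_pq - G_pp/2, E_p/2, F_p - E_q/2], [F_q - G_p/2, E, F], [G_q/2, F, G]] = [[229/18, 8/3, 0], [29/3, 97/9, 0], [0, 0, 841/16]]; det M1 = 15169117/2592
M2 = [[0, E_q/2, G_p/2], [E_q/2, E, F], [G_p/2, F, G]] = [[0, 0, -29/3], [0, 97/9, 0], [-29/3, 0, 841/16]]; det M2 = -81577/81
det M1 - det M2 = 219501/32; K = 219501/32 / (81577/144)^2 = 5832/272861

Answer: K = 5832/272861


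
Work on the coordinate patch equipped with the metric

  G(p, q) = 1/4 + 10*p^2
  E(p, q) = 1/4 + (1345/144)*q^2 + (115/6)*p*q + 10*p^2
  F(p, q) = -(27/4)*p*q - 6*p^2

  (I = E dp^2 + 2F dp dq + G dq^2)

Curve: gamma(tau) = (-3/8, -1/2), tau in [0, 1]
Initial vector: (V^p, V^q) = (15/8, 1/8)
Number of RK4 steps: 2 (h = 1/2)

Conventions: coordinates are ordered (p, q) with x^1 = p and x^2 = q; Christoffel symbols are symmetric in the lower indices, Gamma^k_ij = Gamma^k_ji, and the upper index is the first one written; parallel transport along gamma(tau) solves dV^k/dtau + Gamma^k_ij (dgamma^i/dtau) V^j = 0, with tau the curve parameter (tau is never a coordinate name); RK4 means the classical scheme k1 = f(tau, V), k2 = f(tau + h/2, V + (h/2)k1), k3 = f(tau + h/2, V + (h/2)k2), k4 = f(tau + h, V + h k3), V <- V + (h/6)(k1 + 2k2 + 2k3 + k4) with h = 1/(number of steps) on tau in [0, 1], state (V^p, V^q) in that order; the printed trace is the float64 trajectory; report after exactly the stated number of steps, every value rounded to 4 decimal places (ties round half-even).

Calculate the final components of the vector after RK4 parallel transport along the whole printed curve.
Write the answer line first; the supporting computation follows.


Answer: V^p = 1.8750, V^q = 0.1250

gamma'(tau) = (0, 0); f(tau, V)^k = -Gamma^k_ij(gamma(tau)) gamma'^i(tau) V^j; h = 1/2; intermediate values shown to 6 dp
curve data and Christoffel symbols at the stage parameters:
  tau = 0.000000: gamma = (-0.375000, -0.500000), gamma' = (0.000000, 0.000000); Gamma_ppp = 2.452247, Gamma_ppq = -2.661950, Gamma_pqq = 1.282254, Gamma_qpp = 12.867379, Gamma_qpq = -5.654370, Gamma_qqq = 1.633059
  tau = 0.250000: gamma = (-0.375000, -0.500000), gamma' = (0.000000, 0.000000); Gamma_ppp = 2.452247, Gamma_ppq = -2.661950, Gamma_pqq = 1.282254, Gamma_qpp = 12.867379, Gamma_qpq = -5.654370, Gamma_qqq = 1.633059
  tau = 0.500000: gamma = (-0.375000, -0.500000), gamma' = (0.000000, 0.000000); Gamma_ppp = 2.452247, Gamma_ppq = -2.661950, Gamma_pqq = 1.282254, Gamma_qpp = 12.867379, Gamma_qpq = -5.654370, Gamma_qqq = 1.633059
  tau = 0.750000: gamma = (-0.375000, -0.500000), gamma' = (0.000000, 0.000000); Gamma_ppp = 2.452247, Gamma_ppq = -2.661950, Gamma_pqq = 1.282254, Gamma_qpp = 12.867379, Gamma_qpq = -5.654370, Gamma_qqq = 1.633059
  tau = 1.000000: gamma = (-0.375000, -0.500000), gamma' = (0.000000, 0.000000); Gamma_ppp = 2.452247, Gamma_ppq = -2.661950, Gamma_pqq = 1.282254, Gamma_qpp = 12.867379, Gamma_qpq = -5.654370, Gamma_qqq = 1.633059
step 0: V^p = 1.8750, V^q = 0.1250
step 1: k1 = (0.000000, 0.000000), k2 = (0.000000, 0.000000), k3 = (0.000000, 0.000000), k4 = (0.000000, 0.000000); V <- V + (h/6)(k1 + 2k2 + 2k3 + k4): V^p = 1.8750, V^q = 0.1250
step 2: k1 = (0.000000, 0.000000), k2 = (0.000000, 0.000000), k3 = (0.000000, 0.000000), k4 = (0.000000, 0.000000); V <- V + (h/6)(k1 + 2k2 + 2k3 + k4): V^p = 1.8750, V^q = 0.1250


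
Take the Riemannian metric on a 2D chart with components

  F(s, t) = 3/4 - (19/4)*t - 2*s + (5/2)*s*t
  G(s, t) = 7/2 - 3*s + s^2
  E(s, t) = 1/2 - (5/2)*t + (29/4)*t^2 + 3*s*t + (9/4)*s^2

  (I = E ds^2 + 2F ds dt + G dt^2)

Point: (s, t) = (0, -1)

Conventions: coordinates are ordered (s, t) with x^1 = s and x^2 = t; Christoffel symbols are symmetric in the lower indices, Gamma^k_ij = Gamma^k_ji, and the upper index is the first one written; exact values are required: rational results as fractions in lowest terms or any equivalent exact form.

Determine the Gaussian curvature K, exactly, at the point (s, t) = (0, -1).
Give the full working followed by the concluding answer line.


E = 41/4, F = 11/2, G = 7/2, EG - F^2 = 45/8 at the point
E_s = -3, E_t = -17, F_s = -9/2, F_t = -19/4, G_s = -3, G_t = 0
E_tt = 29/2, F_st = 5/2, G_ss = 2
The intrinsic route: Brioschi's K = (det M1 - det M2)/(EG - F^2)^2.
M1 = [[-E_tt/2 + F_st - G_ss/2, E_s/2, F_s - E_t/2], [F_t - G_s/2, E, F], [G_t/2, F, G]] = [[-23/4, -3/2, 4], [-13/4, 41/4, 11/2], [0, 11/2, 7/2]]; det M1 = -3869/32
M2 = [[0, E_t/2, G_s/2], [E_t/2, E, F], [G_s/2, F, G]] = [[0, -17/2, -3/2], [-17/2, 41/4, 11/2], [-3/2, 11/2, 7/2]]; det M2 = -2171/16
det M1 - det M2 = 473/32; K = 473/32 / (45/8)^2 = 946/2025

Answer: K = 946/2025


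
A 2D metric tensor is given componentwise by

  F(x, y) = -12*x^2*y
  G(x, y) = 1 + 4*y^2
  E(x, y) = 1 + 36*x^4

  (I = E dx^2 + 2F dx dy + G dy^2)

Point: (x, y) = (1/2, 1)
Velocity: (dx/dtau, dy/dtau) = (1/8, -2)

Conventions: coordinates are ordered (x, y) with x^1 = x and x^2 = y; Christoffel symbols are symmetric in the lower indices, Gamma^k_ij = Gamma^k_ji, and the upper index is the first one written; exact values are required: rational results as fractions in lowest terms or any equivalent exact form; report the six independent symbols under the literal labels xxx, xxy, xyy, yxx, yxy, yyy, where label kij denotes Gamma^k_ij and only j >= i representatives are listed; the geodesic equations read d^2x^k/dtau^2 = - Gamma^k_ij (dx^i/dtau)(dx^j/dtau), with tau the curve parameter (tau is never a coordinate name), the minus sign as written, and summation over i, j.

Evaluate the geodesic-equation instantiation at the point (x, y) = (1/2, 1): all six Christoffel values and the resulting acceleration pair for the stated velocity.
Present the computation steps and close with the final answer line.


E = 13/4, F = -3, G = 5 at the point
E_x = 18, E_y = 0, F_x = -12, F_y = -3, G_x = 0, G_y = 8
EG - F^2 = 29/4;  g^inv = (4/29) * [[5, 3], [3, 13/4]]
first-kind symbols [ij,l] = (1/2)(d_i g_jl + d_j g_il - d_l g_ij): [xx,x] = E_x/2 = 9, [xx,y] = F_x - E_y/2 = -12, [xy,x] = E_y/2 = 0, [xy,y] = G_x/2 = 0, [yy,x] = F_y - G_x/2 = -3, [yy,y] = G_y/2 = 4
Gamma^x_ij = (G*[ij,x] - F*[ij,y])/(EG - F^2), Gamma^y_ij = (E*[ij,y] - F*[ij,x])/(EG - F^2)
Gamma_xxx = 36/29, Gamma_xxy = 0, Gamma_xyy = -12/29, Gamma_yxx = -48/29, Gamma_yxy = 0, Gamma_yyy = 16/29
d^2x/dtau^2 = -(Gamma_xxx*(1/8)^2 + 2*Gamma_xxy*(1/8)*(-2) + Gamma_xyy*(-2)^2) = 759/464
d^2y/dtau^2 = -(Gamma_yxx*(1/8)^2 + 2*Gamma_yxy*(1/8)*(-2) + Gamma_yyy*(-2)^2) = -253/116

Answer: Gamma_xxx = 36/29, Gamma_xxy = 0, Gamma_xyy = -12/29, Gamma_yxx = -48/29, Gamma_yxy = 0, Gamma_yyy = 16/29; accelerations (d^2x/dtau^2, d^2y/dtau^2) = (759/464, -253/116)


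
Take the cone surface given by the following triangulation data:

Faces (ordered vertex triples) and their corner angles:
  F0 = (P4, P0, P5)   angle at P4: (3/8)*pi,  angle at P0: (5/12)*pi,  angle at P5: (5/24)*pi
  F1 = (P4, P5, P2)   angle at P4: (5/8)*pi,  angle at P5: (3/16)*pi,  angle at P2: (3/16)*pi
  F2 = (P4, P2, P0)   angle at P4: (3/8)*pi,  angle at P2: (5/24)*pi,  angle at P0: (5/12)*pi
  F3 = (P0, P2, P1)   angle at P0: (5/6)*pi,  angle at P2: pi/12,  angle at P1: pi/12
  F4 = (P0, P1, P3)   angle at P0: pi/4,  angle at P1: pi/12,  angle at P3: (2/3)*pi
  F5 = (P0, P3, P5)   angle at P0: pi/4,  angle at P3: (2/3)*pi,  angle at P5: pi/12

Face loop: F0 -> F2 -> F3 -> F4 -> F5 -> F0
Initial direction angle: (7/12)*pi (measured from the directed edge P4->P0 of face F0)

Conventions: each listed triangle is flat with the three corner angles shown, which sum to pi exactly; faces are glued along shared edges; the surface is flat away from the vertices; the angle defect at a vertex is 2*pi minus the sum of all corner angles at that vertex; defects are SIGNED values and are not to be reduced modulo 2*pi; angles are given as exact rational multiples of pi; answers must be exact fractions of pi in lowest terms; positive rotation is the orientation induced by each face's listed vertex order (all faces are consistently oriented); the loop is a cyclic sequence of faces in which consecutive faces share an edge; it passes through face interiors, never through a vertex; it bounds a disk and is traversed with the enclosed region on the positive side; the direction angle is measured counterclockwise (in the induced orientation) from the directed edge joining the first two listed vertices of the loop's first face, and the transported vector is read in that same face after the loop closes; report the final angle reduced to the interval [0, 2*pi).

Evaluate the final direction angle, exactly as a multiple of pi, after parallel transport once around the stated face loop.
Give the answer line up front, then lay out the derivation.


Answer: final direction angle = (5/12)*pi

enclosed vertex P0: corner angles sum to (13/6)*pi, defect = 2*pi - (13/6)*pi = -pi/6
holonomy = initial angle + sum of enclosed defects (mod 2*pi), positive in the induced orientation
final angle = (7/12)*pi - pi/6 = (5/12)*pi (mod 2*pi)


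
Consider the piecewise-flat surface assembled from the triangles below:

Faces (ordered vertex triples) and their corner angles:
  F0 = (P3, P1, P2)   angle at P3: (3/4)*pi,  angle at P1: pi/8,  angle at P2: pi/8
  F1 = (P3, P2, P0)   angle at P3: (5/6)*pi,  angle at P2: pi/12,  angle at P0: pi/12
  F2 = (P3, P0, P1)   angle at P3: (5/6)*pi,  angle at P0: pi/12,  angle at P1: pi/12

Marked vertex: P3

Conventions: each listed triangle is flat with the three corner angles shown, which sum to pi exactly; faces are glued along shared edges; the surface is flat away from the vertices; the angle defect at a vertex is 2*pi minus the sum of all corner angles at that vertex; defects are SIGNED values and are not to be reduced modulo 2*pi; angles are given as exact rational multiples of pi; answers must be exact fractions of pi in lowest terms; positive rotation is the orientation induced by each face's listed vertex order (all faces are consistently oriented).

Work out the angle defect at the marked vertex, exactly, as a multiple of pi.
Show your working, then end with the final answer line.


Sum of corner angles at P3: (29/12)*pi
defect = 2*pi - (29/12)*pi

Answer: defect(P3) = (-5/12)*pi


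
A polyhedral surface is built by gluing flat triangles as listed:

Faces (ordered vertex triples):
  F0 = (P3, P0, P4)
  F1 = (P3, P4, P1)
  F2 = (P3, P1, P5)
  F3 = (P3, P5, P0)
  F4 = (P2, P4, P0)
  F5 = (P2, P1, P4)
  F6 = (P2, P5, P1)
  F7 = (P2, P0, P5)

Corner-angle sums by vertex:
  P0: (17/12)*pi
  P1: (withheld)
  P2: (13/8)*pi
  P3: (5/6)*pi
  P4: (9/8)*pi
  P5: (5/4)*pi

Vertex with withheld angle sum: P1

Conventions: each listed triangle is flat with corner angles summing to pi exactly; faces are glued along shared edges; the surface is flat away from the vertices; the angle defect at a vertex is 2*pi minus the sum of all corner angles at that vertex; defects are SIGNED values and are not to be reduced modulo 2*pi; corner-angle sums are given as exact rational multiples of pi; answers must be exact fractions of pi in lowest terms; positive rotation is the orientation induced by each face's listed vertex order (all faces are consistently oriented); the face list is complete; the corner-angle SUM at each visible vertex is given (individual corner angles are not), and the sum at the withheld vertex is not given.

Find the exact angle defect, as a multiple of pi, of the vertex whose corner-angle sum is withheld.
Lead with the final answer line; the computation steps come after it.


Answer: defect(P1) = pi/4

V = 6, E = 12, F = 8; chi = V - E + F = 2
Gauss-Bonnet: total defect = 2*pi*chi = 4*pi; visible defects sum to (15/4)*pi


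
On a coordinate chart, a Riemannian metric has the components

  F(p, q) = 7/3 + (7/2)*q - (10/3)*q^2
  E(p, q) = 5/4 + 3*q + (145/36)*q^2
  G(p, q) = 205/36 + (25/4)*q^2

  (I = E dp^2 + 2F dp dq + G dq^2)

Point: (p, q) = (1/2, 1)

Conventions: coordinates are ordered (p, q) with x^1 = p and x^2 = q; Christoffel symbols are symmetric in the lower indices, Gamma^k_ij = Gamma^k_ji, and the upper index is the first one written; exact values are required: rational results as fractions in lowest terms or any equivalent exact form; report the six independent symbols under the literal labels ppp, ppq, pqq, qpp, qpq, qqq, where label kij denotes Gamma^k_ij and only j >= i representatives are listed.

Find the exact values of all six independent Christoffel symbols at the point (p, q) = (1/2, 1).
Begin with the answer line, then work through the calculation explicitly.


Answer: Gamma_ppp = 1791/12004, Gamma_ppq = 8557/12004, Gamma_pqq = -6927/12004, Gamma_qpp = -29651/60020, Gamma_qpq = -1791/12004, Gamma_qqq = 7731/12004

E = 149/18, F = 5/2, G = 215/18 at the point
E_p = 0, E_q = 199/18, F_p = 0, F_q = -19/6, G_p = 0, G_q = 25/2
EG - F^2 = 15005/162;  g^inv = (162/15005) * [[215/18, -5/2], [-5/2, 149/18]]
first-kind symbols [ij,l] = (1/2)(d_i g_jl + d_j g_il - d_l g_ij): [pp,p] = E_p/2 = 0, [pp,q] = F_p - E_q/2 = -199/36, [pq,p] = E_q/2 = 199/36, [pq,q] = G_p/2 = 0, [qq,p] = F_q - G_p/2 = -19/6, [qq,q] = G_q/2 = 25/4
Gamma^p_ij = (G*[ij,p] - F*[ij,q])/(EG - F^2), Gamma^q_ij = (E*[ij,q] - F*[ij,p])/(EG - F^2)


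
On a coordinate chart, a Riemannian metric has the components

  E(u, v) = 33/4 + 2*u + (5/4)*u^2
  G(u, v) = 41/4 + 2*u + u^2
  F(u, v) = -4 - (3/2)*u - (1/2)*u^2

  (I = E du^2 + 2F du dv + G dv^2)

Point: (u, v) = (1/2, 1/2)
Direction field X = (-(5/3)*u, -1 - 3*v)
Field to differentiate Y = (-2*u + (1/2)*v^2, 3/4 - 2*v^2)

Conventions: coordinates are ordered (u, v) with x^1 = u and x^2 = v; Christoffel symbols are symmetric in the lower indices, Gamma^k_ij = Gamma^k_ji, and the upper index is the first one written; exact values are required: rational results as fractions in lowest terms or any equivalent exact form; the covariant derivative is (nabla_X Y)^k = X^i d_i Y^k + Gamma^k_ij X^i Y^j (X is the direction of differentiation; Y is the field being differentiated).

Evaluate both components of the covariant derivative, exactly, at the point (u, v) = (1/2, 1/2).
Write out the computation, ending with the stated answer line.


E = 153/16, F = -39/8, G = 23/2 at the point
E_u = 13/4, E_v = 0, F_u = -2, F_v = 0, G_u = 3, G_v = 0
EG - F^2 = 5517/64;  g^inv = (64/5517) * [[23/2, 39/8], [39/8, 153/16]]
first-kind symbols [ij,l] = (1/2)(d_i g_jl + d_j g_il - d_l g_ij): [uu,u] = E_u/2 = 13/8, [uu,v] = F_u - E_v/2 = -2, [uv,u] = E_v/2 = 0, [uv,v] = G_u/2 = 3/2, [vv,u] = F_v - G_u/2 = -3/2, [vv,v] = G_v/2 = 0
Gamma^u_ij = (G*[ij,u] - F*[ij,v])/(EG - F^2), Gamma^v_ij = (E*[ij,v] - F*[ij,u])/(EG - F^2)
Gamma_uuu = 572/5517, Gamma_uuv = 52/613, Gamma_uvv = -368/1839, Gamma_vuu = -239/1839, Gamma_vuv = 102/613, Gamma_vvv = -52/613
X = (-5/6, -5/2), Y = (-7/8, 1/4) at the point

Answer: (nabla_X Y)^u = 51985/66204, (nabla_X Y)^v = 466745/88272


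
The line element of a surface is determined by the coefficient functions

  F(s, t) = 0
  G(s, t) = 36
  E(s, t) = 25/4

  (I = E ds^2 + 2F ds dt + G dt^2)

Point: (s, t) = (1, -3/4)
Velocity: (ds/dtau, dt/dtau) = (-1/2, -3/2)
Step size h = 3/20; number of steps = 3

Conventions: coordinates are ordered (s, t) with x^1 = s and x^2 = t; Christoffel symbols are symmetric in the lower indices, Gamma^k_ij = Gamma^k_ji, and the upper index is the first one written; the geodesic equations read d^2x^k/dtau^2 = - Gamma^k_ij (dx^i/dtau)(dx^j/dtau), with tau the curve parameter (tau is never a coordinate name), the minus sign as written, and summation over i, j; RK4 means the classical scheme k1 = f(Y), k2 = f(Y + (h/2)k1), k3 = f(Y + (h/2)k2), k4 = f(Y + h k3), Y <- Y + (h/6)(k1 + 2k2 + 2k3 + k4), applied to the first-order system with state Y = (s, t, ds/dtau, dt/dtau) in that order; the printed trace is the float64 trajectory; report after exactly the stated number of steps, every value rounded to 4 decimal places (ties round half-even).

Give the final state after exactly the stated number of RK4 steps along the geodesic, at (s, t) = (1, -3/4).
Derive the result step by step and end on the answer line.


f(Y) = (ds/dtau, dt/dtau, -Gamma^s_ij Y'^i Y'^j, -Gamma^t_ij Y'^i Y'^j) with the Gammas evaluated at the stage position; h = 0.150000; intermediate values shown to 6 dp
step 0: s = 1.0000, t = -0.7500, ds/dtau = -0.5000, dt/dtau = -1.5000
step 1:
  k1: at (s, t) = (1.000000, -0.750000), (ds/dtau, dt/dtau) = (-0.500000, -1.500000); Gamma_sss = 0.000000, Gamma_sst = 0.000000, Gamma_stt = 0.000000, Gamma_tss = 0.000000, Gamma_tst = 0.000000, Gamma_ttt = 0.000000; k1 = (-0.500000, -1.500000, 0.000000, 0.000000)
  k2: at (s, t) = (0.962500, -0.862500), (ds/dtau, dt/dtau) = (-0.500000, -1.500000); Gamma_sss = 0.000000, Gamma_sst = 0.000000, Gamma_stt = 0.000000, Gamma_tss = 0.000000, Gamma_tst = 0.000000, Gamma_ttt = 0.000000; k2 = (-0.500000, -1.500000, 0.000000, 0.000000)
  k3: at (s, t) = (0.962500, -0.862500), (ds/dtau, dt/dtau) = (-0.500000, -1.500000); Gamma_sss = 0.000000, Gamma_sst = 0.000000, Gamma_stt = 0.000000, Gamma_tss = 0.000000, Gamma_tst = 0.000000, Gamma_ttt = 0.000000; k3 = (-0.500000, -1.500000, 0.000000, 0.000000)
  k4: at (s, t) = (0.925000, -0.975000), (ds/dtau, dt/dtau) = (-0.500000, -1.500000); Gamma_sss = 0.000000, Gamma_sst = 0.000000, Gamma_stt = 0.000000, Gamma_tss = 0.000000, Gamma_tst = 0.000000, Gamma_ttt = 0.000000; k4 = (-0.500000, -1.500000, 0.000000, 0.000000)
  Y <- Y + (h/6)(k1 + 2k2 + 2k3 + k4): s = 0.9250, t = -0.9750, ds/dtau = -0.5000, dt/dtau = -1.5000
step 2:
  k1: at (s, t) = (0.925000, -0.975000), (ds/dtau, dt/dtau) = (-0.500000, -1.500000); Gamma_sss = 0.000000, Gamma_sst = 0.000000, Gamma_stt = 0.000000, Gamma_tss = 0.000000, Gamma_tst = 0.000000, Gamma_ttt = 0.000000; k1 = (-0.500000, -1.500000, 0.000000, 0.000000)
  k2: at (s, t) = (0.887500, -1.087500), (ds/dtau, dt/dtau) = (-0.500000, -1.500000); Gamma_sss = 0.000000, Gamma_sst = 0.000000, Gamma_stt = 0.000000, Gamma_tss = 0.000000, Gamma_tst = 0.000000, Gamma_ttt = 0.000000; k2 = (-0.500000, -1.500000, 0.000000, 0.000000)
  k3: at (s, t) = (0.887500, -1.087500), (ds/dtau, dt/dtau) = (-0.500000, -1.500000); Gamma_sss = 0.000000, Gamma_sst = 0.000000, Gamma_stt = 0.000000, Gamma_tss = 0.000000, Gamma_tst = 0.000000, Gamma_ttt = 0.000000; k3 = (-0.500000, -1.500000, 0.000000, 0.000000)
  k4: at (s, t) = (0.850000, -1.200000), (ds/dtau, dt/dtau) = (-0.500000, -1.500000); Gamma_sss = 0.000000, Gamma_sst = 0.000000, Gamma_stt = 0.000000, Gamma_tss = 0.000000, Gamma_tst = 0.000000, Gamma_ttt = 0.000000; k4 = (-0.500000, -1.500000, 0.000000, 0.000000)
  Y <- Y + (h/6)(k1 + 2k2 + 2k3 + k4): s = 0.8500, t = -1.2000, ds/dtau = -0.5000, dt/dtau = -1.5000
step 3:
  k1: at (s, t) = (0.850000, -1.200000), (ds/dtau, dt/dtau) = (-0.500000, -1.500000); Gamma_sss = 0.000000, Gamma_sst = 0.000000, Gamma_stt = 0.000000, Gamma_tss = 0.000000, Gamma_tst = 0.000000, Gamma_ttt = 0.000000; k1 = (-0.500000, -1.500000, 0.000000, 0.000000)
  k2: at (s, t) = (0.812500, -1.312500), (ds/dtau, dt/dtau) = (-0.500000, -1.500000); Gamma_sss = 0.000000, Gamma_sst = 0.000000, Gamma_stt = 0.000000, Gamma_tss = 0.000000, Gamma_tst = 0.000000, Gamma_ttt = 0.000000; k2 = (-0.500000, -1.500000, 0.000000, 0.000000)
  k3: at (s, t) = (0.812500, -1.312500), (ds/dtau, dt/dtau) = (-0.500000, -1.500000); Gamma_sss = 0.000000, Gamma_sst = 0.000000, Gamma_stt = 0.000000, Gamma_tss = 0.000000, Gamma_tst = 0.000000, Gamma_ttt = 0.000000; k3 = (-0.500000, -1.500000, 0.000000, 0.000000)
  k4: at (s, t) = (0.775000, -1.425000), (ds/dtau, dt/dtau) = (-0.500000, -1.500000); Gamma_sss = 0.000000, Gamma_sst = 0.000000, Gamma_stt = 0.000000, Gamma_tss = 0.000000, Gamma_tst = 0.000000, Gamma_ttt = 0.000000; k4 = (-0.500000, -1.500000, 0.000000, 0.000000)
  Y <- Y + (h/6)(k1 + 2k2 + 2k3 + k4): s = 0.7750, t = -1.4250, ds/dtau = -0.5000, dt/dtau = -1.5000

Answer: s = 0.7750, t = -1.4250, ds/dtau = -0.5000, dt/dtau = -1.5000
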